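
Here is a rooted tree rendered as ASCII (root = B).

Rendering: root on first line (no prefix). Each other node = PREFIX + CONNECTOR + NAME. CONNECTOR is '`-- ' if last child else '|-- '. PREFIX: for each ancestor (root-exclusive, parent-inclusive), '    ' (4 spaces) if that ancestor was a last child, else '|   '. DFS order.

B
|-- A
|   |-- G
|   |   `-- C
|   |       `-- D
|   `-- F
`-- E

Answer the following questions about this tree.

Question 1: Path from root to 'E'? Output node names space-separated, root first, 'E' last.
Answer: B E

Derivation:
Walk down from root: B -> E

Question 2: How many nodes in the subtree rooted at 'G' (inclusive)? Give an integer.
Subtree rooted at G contains: C, D, G
Count = 3

Answer: 3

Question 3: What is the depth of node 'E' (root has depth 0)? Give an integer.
Path from root to E: B -> E
Depth = number of edges = 1

Answer: 1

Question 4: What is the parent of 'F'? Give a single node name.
Scan adjacency: F appears as child of A

Answer: A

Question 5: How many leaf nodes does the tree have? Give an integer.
Leaves (nodes with no children): D, E, F

Answer: 3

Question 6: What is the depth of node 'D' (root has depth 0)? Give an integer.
Path from root to D: B -> A -> G -> C -> D
Depth = number of edges = 4

Answer: 4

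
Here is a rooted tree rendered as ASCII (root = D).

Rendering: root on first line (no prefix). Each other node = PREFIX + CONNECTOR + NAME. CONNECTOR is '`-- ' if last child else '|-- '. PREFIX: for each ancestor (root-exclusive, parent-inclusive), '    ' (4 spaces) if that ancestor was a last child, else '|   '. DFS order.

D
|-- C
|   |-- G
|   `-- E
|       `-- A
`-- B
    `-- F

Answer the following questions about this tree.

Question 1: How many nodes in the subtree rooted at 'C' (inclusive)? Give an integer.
Answer: 4

Derivation:
Subtree rooted at C contains: A, C, E, G
Count = 4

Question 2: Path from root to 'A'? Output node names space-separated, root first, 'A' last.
Answer: D C E A

Derivation:
Walk down from root: D -> C -> E -> A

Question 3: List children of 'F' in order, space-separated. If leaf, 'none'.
Node F's children (from adjacency): (leaf)

Answer: none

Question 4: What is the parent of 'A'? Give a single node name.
Answer: E

Derivation:
Scan adjacency: A appears as child of E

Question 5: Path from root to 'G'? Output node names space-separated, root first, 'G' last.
Walk down from root: D -> C -> G

Answer: D C G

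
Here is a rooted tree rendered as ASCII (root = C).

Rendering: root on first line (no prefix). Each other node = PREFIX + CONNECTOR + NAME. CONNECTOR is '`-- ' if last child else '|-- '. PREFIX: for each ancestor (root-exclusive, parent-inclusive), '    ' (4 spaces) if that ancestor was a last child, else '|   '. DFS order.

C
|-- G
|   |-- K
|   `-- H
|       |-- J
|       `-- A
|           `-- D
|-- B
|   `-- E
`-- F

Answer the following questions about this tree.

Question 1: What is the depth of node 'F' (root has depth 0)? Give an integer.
Answer: 1

Derivation:
Path from root to F: C -> F
Depth = number of edges = 1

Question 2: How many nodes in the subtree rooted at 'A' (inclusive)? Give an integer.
Subtree rooted at A contains: A, D
Count = 2

Answer: 2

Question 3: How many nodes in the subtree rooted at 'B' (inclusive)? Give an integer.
Subtree rooted at B contains: B, E
Count = 2

Answer: 2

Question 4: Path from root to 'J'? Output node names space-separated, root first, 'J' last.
Answer: C G H J

Derivation:
Walk down from root: C -> G -> H -> J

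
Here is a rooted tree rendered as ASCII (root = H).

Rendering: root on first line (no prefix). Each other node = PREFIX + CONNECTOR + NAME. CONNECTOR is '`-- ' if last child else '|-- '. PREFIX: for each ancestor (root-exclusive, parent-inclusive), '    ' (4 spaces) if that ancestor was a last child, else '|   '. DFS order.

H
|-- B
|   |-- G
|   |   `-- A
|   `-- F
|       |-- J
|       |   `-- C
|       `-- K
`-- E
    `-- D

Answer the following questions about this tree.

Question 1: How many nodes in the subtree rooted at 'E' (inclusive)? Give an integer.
Answer: 2

Derivation:
Subtree rooted at E contains: D, E
Count = 2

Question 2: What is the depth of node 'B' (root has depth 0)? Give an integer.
Path from root to B: H -> B
Depth = number of edges = 1

Answer: 1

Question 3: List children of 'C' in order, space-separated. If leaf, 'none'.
Node C's children (from adjacency): (leaf)

Answer: none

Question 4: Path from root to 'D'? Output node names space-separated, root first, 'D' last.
Walk down from root: H -> E -> D

Answer: H E D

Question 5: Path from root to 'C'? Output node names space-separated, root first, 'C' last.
Answer: H B F J C

Derivation:
Walk down from root: H -> B -> F -> J -> C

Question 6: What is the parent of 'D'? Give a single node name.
Answer: E

Derivation:
Scan adjacency: D appears as child of E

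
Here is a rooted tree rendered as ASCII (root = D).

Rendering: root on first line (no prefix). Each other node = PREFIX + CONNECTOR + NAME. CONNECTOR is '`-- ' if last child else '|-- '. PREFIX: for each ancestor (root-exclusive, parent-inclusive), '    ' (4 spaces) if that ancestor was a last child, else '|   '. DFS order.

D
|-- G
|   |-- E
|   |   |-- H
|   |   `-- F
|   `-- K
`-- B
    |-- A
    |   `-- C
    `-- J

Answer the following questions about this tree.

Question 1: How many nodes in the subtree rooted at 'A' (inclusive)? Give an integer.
Subtree rooted at A contains: A, C
Count = 2

Answer: 2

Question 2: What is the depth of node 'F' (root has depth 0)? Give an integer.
Path from root to F: D -> G -> E -> F
Depth = number of edges = 3

Answer: 3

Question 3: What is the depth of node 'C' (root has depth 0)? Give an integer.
Path from root to C: D -> B -> A -> C
Depth = number of edges = 3

Answer: 3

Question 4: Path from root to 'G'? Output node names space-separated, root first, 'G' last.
Answer: D G

Derivation:
Walk down from root: D -> G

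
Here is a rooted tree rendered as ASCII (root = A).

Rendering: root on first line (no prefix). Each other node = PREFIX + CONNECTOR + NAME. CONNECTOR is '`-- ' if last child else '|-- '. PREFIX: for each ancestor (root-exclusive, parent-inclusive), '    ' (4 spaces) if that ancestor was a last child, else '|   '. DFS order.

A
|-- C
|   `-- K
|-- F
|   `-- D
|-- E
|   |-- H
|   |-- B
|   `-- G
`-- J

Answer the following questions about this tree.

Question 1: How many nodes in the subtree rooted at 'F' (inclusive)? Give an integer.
Answer: 2

Derivation:
Subtree rooted at F contains: D, F
Count = 2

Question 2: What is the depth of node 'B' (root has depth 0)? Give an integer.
Path from root to B: A -> E -> B
Depth = number of edges = 2

Answer: 2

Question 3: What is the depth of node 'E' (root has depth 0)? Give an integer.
Answer: 1

Derivation:
Path from root to E: A -> E
Depth = number of edges = 1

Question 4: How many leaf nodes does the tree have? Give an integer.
Answer: 6

Derivation:
Leaves (nodes with no children): B, D, G, H, J, K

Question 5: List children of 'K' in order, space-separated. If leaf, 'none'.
Answer: none

Derivation:
Node K's children (from adjacency): (leaf)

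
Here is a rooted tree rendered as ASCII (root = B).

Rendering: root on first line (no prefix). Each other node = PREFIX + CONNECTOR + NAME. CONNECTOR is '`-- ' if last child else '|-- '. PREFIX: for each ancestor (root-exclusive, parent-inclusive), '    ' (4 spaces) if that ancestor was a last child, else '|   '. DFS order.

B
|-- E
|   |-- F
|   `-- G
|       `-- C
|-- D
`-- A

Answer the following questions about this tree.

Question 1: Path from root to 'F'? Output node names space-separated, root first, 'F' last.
Walk down from root: B -> E -> F

Answer: B E F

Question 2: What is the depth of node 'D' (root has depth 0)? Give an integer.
Path from root to D: B -> D
Depth = number of edges = 1

Answer: 1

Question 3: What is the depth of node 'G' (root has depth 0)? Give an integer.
Answer: 2

Derivation:
Path from root to G: B -> E -> G
Depth = number of edges = 2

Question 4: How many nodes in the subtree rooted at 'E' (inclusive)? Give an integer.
Subtree rooted at E contains: C, E, F, G
Count = 4

Answer: 4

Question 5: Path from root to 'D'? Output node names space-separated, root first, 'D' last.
Answer: B D

Derivation:
Walk down from root: B -> D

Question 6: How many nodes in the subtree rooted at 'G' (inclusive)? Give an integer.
Answer: 2

Derivation:
Subtree rooted at G contains: C, G
Count = 2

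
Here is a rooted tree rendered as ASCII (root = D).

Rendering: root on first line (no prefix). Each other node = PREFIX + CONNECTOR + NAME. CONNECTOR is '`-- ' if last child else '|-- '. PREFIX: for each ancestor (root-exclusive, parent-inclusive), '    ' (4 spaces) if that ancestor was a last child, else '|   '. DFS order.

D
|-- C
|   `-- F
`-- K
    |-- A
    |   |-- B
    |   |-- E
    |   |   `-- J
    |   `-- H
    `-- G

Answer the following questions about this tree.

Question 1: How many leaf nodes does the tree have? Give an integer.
Answer: 5

Derivation:
Leaves (nodes with no children): B, F, G, H, J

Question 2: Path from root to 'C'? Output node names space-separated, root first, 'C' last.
Walk down from root: D -> C

Answer: D C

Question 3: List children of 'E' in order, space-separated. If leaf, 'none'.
Node E's children (from adjacency): J

Answer: J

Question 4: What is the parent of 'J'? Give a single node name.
Scan adjacency: J appears as child of E

Answer: E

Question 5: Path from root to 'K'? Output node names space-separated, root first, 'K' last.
Answer: D K

Derivation:
Walk down from root: D -> K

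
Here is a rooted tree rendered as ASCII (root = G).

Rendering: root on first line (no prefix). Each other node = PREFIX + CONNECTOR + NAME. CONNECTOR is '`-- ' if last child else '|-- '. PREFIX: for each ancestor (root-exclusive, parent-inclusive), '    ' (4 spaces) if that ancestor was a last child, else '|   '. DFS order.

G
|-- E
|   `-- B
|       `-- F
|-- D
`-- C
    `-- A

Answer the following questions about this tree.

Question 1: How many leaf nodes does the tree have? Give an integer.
Leaves (nodes with no children): A, D, F

Answer: 3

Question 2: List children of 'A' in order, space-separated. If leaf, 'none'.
Answer: none

Derivation:
Node A's children (from adjacency): (leaf)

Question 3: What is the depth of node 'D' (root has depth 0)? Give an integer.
Path from root to D: G -> D
Depth = number of edges = 1

Answer: 1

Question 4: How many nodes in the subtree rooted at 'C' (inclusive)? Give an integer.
Subtree rooted at C contains: A, C
Count = 2

Answer: 2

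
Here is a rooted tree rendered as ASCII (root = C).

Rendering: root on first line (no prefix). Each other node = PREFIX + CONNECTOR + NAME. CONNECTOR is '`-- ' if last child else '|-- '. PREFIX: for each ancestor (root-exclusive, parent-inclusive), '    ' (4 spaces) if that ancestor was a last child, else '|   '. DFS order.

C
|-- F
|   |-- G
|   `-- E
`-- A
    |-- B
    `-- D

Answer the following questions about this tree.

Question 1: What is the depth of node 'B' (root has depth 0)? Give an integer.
Path from root to B: C -> A -> B
Depth = number of edges = 2

Answer: 2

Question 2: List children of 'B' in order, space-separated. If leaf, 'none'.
Node B's children (from adjacency): (leaf)

Answer: none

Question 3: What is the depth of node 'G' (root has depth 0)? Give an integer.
Path from root to G: C -> F -> G
Depth = number of edges = 2

Answer: 2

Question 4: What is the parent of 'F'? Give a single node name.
Scan adjacency: F appears as child of C

Answer: C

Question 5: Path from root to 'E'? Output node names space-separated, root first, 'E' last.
Walk down from root: C -> F -> E

Answer: C F E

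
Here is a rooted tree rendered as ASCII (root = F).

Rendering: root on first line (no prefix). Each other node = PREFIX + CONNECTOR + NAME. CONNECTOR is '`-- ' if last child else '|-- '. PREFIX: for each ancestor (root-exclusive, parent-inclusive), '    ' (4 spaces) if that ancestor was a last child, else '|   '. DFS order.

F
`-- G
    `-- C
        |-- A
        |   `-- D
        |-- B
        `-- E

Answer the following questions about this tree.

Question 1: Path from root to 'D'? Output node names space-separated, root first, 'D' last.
Walk down from root: F -> G -> C -> A -> D

Answer: F G C A D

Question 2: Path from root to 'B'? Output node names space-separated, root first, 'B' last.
Walk down from root: F -> G -> C -> B

Answer: F G C B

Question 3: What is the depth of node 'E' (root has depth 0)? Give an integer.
Path from root to E: F -> G -> C -> E
Depth = number of edges = 3

Answer: 3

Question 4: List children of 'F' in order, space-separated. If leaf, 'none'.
Node F's children (from adjacency): G

Answer: G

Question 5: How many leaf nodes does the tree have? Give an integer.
Leaves (nodes with no children): B, D, E

Answer: 3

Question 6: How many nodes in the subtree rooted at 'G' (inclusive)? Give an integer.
Subtree rooted at G contains: A, B, C, D, E, G
Count = 6

Answer: 6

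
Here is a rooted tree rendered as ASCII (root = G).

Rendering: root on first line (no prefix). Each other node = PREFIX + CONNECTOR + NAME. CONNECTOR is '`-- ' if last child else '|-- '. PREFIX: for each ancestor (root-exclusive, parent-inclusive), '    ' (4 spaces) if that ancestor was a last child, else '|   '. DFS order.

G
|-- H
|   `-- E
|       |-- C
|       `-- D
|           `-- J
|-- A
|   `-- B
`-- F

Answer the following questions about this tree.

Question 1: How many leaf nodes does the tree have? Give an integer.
Answer: 4

Derivation:
Leaves (nodes with no children): B, C, F, J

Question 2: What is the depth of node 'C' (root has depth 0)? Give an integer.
Answer: 3

Derivation:
Path from root to C: G -> H -> E -> C
Depth = number of edges = 3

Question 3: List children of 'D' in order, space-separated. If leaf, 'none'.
Node D's children (from adjacency): J

Answer: J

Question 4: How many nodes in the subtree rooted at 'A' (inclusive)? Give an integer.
Answer: 2

Derivation:
Subtree rooted at A contains: A, B
Count = 2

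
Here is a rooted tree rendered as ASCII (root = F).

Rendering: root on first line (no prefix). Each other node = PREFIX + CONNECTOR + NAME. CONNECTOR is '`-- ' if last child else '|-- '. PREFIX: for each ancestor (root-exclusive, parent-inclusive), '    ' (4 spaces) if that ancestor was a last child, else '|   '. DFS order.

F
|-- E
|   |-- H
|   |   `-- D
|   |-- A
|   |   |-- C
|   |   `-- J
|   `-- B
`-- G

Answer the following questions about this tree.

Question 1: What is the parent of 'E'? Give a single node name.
Scan adjacency: E appears as child of F

Answer: F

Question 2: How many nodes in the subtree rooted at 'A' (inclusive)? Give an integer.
Subtree rooted at A contains: A, C, J
Count = 3

Answer: 3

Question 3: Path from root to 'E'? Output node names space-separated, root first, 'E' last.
Answer: F E

Derivation:
Walk down from root: F -> E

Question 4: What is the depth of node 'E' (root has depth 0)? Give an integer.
Answer: 1

Derivation:
Path from root to E: F -> E
Depth = number of edges = 1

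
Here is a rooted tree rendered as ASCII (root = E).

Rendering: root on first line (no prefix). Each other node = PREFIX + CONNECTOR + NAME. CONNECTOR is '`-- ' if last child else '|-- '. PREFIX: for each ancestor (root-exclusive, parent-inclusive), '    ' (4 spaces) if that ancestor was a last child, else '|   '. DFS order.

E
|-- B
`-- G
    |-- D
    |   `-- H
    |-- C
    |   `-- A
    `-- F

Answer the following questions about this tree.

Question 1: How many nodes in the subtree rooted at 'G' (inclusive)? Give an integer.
Subtree rooted at G contains: A, C, D, F, G, H
Count = 6

Answer: 6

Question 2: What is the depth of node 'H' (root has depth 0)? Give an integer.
Answer: 3

Derivation:
Path from root to H: E -> G -> D -> H
Depth = number of edges = 3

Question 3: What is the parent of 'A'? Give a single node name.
Scan adjacency: A appears as child of C

Answer: C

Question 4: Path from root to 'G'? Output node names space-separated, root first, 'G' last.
Walk down from root: E -> G

Answer: E G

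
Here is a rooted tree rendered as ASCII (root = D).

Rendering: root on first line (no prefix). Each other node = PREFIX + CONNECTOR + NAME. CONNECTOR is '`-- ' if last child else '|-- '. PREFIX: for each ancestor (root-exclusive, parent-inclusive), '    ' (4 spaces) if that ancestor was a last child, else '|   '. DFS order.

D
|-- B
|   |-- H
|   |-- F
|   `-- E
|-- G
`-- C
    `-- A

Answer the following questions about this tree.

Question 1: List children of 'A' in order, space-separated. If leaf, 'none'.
Node A's children (from adjacency): (leaf)

Answer: none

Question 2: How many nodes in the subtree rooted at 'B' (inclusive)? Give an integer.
Subtree rooted at B contains: B, E, F, H
Count = 4

Answer: 4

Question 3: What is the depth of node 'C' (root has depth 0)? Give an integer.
Path from root to C: D -> C
Depth = number of edges = 1

Answer: 1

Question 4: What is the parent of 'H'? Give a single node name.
Answer: B

Derivation:
Scan adjacency: H appears as child of B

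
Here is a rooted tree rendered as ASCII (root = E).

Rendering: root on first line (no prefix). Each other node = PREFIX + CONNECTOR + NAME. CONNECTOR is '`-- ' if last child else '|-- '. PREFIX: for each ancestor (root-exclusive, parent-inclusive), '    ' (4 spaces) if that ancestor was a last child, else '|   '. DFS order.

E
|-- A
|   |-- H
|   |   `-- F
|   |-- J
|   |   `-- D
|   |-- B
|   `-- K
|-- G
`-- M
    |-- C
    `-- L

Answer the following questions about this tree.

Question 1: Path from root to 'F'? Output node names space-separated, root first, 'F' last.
Answer: E A H F

Derivation:
Walk down from root: E -> A -> H -> F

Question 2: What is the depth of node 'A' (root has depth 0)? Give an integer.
Path from root to A: E -> A
Depth = number of edges = 1

Answer: 1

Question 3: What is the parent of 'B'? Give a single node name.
Scan adjacency: B appears as child of A

Answer: A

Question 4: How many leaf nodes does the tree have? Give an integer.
Leaves (nodes with no children): B, C, D, F, G, K, L

Answer: 7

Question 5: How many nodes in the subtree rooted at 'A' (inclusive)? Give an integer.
Answer: 7

Derivation:
Subtree rooted at A contains: A, B, D, F, H, J, K
Count = 7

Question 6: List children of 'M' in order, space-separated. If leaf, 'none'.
Answer: C L

Derivation:
Node M's children (from adjacency): C, L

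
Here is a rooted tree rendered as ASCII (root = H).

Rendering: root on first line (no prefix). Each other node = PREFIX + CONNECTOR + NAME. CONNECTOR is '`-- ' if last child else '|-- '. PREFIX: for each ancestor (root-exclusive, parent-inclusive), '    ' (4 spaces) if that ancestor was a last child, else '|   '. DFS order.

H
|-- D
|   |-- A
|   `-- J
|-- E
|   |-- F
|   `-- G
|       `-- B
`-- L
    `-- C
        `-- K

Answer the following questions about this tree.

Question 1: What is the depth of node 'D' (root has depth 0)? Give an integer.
Path from root to D: H -> D
Depth = number of edges = 1

Answer: 1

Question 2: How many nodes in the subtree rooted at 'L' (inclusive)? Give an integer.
Answer: 3

Derivation:
Subtree rooted at L contains: C, K, L
Count = 3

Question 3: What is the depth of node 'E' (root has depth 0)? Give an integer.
Answer: 1

Derivation:
Path from root to E: H -> E
Depth = number of edges = 1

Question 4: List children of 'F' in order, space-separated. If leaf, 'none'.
Node F's children (from adjacency): (leaf)

Answer: none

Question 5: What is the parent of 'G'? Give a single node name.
Scan adjacency: G appears as child of E

Answer: E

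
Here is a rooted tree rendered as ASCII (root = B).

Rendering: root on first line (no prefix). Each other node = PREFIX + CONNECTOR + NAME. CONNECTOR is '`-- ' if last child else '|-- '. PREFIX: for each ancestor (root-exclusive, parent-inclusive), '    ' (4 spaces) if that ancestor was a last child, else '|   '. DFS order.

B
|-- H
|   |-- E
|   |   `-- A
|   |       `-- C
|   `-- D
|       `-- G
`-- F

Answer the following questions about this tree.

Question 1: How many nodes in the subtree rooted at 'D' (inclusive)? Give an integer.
Answer: 2

Derivation:
Subtree rooted at D contains: D, G
Count = 2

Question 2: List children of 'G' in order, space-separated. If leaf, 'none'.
Answer: none

Derivation:
Node G's children (from adjacency): (leaf)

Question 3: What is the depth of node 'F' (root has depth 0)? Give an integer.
Path from root to F: B -> F
Depth = number of edges = 1

Answer: 1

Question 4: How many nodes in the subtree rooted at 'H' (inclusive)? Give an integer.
Answer: 6

Derivation:
Subtree rooted at H contains: A, C, D, E, G, H
Count = 6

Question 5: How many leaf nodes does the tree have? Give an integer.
Leaves (nodes with no children): C, F, G

Answer: 3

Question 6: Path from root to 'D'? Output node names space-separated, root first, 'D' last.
Walk down from root: B -> H -> D

Answer: B H D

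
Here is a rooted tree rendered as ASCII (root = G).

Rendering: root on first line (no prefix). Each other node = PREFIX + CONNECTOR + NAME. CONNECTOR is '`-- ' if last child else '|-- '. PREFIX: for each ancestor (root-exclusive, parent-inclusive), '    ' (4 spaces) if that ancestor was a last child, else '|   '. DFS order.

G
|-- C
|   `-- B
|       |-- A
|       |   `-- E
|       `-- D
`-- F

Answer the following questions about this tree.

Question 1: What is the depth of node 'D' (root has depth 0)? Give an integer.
Path from root to D: G -> C -> B -> D
Depth = number of edges = 3

Answer: 3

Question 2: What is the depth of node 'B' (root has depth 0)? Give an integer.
Answer: 2

Derivation:
Path from root to B: G -> C -> B
Depth = number of edges = 2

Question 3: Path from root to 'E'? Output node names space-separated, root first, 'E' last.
Walk down from root: G -> C -> B -> A -> E

Answer: G C B A E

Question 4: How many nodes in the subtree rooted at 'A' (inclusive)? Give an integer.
Subtree rooted at A contains: A, E
Count = 2

Answer: 2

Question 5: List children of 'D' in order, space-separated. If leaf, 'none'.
Node D's children (from adjacency): (leaf)

Answer: none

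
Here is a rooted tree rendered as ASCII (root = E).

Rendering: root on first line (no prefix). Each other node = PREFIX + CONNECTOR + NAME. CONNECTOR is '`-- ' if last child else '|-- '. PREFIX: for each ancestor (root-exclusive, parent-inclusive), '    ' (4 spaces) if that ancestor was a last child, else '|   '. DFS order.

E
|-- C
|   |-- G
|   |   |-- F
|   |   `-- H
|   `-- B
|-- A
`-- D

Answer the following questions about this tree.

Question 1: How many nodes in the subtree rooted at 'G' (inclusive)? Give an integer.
Answer: 3

Derivation:
Subtree rooted at G contains: F, G, H
Count = 3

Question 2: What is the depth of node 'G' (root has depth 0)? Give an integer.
Path from root to G: E -> C -> G
Depth = number of edges = 2

Answer: 2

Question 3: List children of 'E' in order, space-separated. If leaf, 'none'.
Node E's children (from adjacency): C, A, D

Answer: C A D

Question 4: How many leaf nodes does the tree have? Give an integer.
Answer: 5

Derivation:
Leaves (nodes with no children): A, B, D, F, H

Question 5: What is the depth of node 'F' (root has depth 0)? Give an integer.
Answer: 3

Derivation:
Path from root to F: E -> C -> G -> F
Depth = number of edges = 3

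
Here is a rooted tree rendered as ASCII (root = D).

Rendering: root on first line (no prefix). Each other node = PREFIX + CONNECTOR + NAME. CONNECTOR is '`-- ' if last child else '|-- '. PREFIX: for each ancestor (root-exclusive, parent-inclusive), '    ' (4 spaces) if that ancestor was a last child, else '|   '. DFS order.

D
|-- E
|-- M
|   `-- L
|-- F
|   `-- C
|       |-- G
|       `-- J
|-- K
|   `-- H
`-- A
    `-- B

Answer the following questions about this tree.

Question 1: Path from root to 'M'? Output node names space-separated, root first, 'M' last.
Answer: D M

Derivation:
Walk down from root: D -> M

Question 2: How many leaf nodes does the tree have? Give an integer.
Answer: 6

Derivation:
Leaves (nodes with no children): B, E, G, H, J, L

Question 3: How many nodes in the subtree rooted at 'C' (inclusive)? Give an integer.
Answer: 3

Derivation:
Subtree rooted at C contains: C, G, J
Count = 3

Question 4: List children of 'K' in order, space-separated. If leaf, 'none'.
Node K's children (from adjacency): H

Answer: H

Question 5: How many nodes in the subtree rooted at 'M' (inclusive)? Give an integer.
Subtree rooted at M contains: L, M
Count = 2

Answer: 2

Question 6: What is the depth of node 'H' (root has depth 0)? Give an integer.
Path from root to H: D -> K -> H
Depth = number of edges = 2

Answer: 2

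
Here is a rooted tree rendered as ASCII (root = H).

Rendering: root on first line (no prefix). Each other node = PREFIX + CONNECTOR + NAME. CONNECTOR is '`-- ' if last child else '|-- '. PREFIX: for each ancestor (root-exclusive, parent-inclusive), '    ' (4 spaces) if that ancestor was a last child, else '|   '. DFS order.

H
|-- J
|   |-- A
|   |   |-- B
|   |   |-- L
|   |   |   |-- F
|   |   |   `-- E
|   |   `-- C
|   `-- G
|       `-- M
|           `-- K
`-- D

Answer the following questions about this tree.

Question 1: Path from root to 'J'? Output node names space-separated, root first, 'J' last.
Answer: H J

Derivation:
Walk down from root: H -> J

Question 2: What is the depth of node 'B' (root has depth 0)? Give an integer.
Answer: 3

Derivation:
Path from root to B: H -> J -> A -> B
Depth = number of edges = 3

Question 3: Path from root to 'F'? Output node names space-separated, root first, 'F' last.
Walk down from root: H -> J -> A -> L -> F

Answer: H J A L F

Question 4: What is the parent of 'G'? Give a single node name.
Answer: J

Derivation:
Scan adjacency: G appears as child of J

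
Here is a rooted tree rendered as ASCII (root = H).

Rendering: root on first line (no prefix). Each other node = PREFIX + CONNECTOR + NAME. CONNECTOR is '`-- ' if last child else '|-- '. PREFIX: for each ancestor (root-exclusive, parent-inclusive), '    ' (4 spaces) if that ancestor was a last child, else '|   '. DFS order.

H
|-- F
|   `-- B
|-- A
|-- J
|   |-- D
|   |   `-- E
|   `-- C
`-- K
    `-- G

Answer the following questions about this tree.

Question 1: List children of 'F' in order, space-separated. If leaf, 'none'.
Node F's children (from adjacency): B

Answer: B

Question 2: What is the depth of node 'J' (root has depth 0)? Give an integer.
Path from root to J: H -> J
Depth = number of edges = 1

Answer: 1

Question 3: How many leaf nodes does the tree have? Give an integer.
Leaves (nodes with no children): A, B, C, E, G

Answer: 5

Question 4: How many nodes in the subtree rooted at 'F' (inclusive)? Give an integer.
Answer: 2

Derivation:
Subtree rooted at F contains: B, F
Count = 2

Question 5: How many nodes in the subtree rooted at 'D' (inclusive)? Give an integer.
Answer: 2

Derivation:
Subtree rooted at D contains: D, E
Count = 2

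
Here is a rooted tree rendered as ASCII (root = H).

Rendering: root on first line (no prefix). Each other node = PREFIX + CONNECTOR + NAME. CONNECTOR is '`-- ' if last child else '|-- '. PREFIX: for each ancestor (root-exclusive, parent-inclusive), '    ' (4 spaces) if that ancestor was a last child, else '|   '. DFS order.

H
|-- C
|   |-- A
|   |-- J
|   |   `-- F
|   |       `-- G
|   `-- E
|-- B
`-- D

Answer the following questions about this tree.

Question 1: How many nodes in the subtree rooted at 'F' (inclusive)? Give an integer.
Answer: 2

Derivation:
Subtree rooted at F contains: F, G
Count = 2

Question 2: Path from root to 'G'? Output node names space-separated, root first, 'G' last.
Answer: H C J F G

Derivation:
Walk down from root: H -> C -> J -> F -> G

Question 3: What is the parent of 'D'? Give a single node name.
Answer: H

Derivation:
Scan adjacency: D appears as child of H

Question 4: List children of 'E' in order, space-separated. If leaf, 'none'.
Node E's children (from adjacency): (leaf)

Answer: none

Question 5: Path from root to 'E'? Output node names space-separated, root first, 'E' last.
Answer: H C E

Derivation:
Walk down from root: H -> C -> E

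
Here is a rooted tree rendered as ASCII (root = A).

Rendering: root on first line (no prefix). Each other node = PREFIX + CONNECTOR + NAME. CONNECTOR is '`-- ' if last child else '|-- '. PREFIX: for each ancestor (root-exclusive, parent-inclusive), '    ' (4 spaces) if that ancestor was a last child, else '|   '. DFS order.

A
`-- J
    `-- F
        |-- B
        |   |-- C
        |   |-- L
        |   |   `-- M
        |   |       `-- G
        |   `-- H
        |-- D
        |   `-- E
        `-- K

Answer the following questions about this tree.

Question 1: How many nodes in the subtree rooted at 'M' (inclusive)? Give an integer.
Subtree rooted at M contains: G, M
Count = 2

Answer: 2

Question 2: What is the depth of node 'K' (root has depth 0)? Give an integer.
Answer: 3

Derivation:
Path from root to K: A -> J -> F -> K
Depth = number of edges = 3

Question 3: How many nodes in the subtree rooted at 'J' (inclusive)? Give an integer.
Subtree rooted at J contains: B, C, D, E, F, G, H, J, K, L, M
Count = 11

Answer: 11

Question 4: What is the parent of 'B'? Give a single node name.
Scan adjacency: B appears as child of F

Answer: F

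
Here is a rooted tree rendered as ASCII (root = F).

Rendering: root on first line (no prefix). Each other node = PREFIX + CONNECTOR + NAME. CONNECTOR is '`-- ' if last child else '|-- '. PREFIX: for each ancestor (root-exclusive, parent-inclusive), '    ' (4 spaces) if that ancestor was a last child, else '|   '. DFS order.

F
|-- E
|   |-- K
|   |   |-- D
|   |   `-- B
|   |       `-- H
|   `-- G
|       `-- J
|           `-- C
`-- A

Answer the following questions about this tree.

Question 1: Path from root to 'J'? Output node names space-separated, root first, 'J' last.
Answer: F E G J

Derivation:
Walk down from root: F -> E -> G -> J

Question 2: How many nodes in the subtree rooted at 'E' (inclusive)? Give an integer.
Answer: 8

Derivation:
Subtree rooted at E contains: B, C, D, E, G, H, J, K
Count = 8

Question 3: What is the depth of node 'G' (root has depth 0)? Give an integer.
Answer: 2

Derivation:
Path from root to G: F -> E -> G
Depth = number of edges = 2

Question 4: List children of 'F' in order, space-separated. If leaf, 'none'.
Answer: E A

Derivation:
Node F's children (from adjacency): E, A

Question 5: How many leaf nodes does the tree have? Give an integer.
Leaves (nodes with no children): A, C, D, H

Answer: 4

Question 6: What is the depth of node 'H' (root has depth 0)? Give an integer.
Path from root to H: F -> E -> K -> B -> H
Depth = number of edges = 4

Answer: 4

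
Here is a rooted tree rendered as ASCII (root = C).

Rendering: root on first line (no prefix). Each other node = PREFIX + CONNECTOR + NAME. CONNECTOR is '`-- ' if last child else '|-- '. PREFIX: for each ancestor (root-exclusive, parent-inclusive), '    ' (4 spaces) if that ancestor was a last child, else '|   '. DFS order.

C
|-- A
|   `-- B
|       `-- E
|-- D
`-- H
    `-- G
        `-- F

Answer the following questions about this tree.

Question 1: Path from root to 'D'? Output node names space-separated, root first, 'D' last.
Answer: C D

Derivation:
Walk down from root: C -> D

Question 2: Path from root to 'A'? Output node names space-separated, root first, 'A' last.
Answer: C A

Derivation:
Walk down from root: C -> A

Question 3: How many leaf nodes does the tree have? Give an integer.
Leaves (nodes with no children): D, E, F

Answer: 3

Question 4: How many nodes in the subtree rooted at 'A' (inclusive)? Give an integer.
Subtree rooted at A contains: A, B, E
Count = 3

Answer: 3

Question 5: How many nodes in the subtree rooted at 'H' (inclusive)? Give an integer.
Answer: 3

Derivation:
Subtree rooted at H contains: F, G, H
Count = 3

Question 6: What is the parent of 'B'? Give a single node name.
Scan adjacency: B appears as child of A

Answer: A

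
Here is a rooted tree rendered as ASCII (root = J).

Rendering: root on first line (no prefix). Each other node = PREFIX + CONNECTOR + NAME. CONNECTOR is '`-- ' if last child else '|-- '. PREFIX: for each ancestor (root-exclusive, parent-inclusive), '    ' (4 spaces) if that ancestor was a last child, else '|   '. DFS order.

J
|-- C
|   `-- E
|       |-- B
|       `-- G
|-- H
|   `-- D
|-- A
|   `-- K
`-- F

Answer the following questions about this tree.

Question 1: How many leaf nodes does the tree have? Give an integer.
Answer: 5

Derivation:
Leaves (nodes with no children): B, D, F, G, K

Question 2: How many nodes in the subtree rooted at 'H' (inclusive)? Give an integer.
Subtree rooted at H contains: D, H
Count = 2

Answer: 2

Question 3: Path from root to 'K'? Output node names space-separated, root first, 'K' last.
Answer: J A K

Derivation:
Walk down from root: J -> A -> K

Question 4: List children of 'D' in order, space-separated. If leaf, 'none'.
Node D's children (from adjacency): (leaf)

Answer: none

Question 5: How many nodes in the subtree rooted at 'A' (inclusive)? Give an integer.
Subtree rooted at A contains: A, K
Count = 2

Answer: 2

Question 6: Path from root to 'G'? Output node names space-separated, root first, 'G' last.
Walk down from root: J -> C -> E -> G

Answer: J C E G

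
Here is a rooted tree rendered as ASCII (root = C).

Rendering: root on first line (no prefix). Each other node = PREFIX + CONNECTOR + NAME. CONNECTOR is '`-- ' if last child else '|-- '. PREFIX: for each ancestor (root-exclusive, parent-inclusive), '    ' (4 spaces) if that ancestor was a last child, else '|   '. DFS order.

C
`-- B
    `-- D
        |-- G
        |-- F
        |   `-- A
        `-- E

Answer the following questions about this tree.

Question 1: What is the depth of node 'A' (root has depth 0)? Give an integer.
Path from root to A: C -> B -> D -> F -> A
Depth = number of edges = 4

Answer: 4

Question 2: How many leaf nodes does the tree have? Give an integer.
Leaves (nodes with no children): A, E, G

Answer: 3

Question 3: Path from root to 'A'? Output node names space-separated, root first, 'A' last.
Answer: C B D F A

Derivation:
Walk down from root: C -> B -> D -> F -> A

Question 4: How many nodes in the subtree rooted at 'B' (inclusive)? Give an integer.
Answer: 6

Derivation:
Subtree rooted at B contains: A, B, D, E, F, G
Count = 6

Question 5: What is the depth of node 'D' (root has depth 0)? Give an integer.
Path from root to D: C -> B -> D
Depth = number of edges = 2

Answer: 2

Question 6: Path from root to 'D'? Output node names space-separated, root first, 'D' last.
Walk down from root: C -> B -> D

Answer: C B D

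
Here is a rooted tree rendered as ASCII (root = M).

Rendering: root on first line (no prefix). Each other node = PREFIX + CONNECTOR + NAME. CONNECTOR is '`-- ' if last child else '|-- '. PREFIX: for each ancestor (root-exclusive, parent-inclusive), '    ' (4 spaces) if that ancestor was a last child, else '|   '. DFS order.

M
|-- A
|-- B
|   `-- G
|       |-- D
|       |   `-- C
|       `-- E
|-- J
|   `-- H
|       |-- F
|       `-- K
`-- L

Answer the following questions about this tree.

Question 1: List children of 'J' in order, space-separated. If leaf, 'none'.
Answer: H

Derivation:
Node J's children (from adjacency): H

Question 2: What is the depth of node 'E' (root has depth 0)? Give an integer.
Answer: 3

Derivation:
Path from root to E: M -> B -> G -> E
Depth = number of edges = 3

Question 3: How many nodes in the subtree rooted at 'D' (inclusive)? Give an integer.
Subtree rooted at D contains: C, D
Count = 2

Answer: 2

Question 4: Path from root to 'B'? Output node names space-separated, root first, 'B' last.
Answer: M B

Derivation:
Walk down from root: M -> B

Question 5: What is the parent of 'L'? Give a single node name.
Answer: M

Derivation:
Scan adjacency: L appears as child of M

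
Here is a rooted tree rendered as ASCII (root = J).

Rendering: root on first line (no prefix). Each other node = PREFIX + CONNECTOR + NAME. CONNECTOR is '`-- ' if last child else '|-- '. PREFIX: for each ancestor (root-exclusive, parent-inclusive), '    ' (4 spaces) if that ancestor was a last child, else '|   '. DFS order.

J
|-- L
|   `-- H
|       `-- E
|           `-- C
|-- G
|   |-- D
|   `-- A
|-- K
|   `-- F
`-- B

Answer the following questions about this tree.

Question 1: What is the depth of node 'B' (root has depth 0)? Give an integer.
Path from root to B: J -> B
Depth = number of edges = 1

Answer: 1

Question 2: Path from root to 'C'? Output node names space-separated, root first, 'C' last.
Answer: J L H E C

Derivation:
Walk down from root: J -> L -> H -> E -> C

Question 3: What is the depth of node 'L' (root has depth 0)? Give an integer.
Path from root to L: J -> L
Depth = number of edges = 1

Answer: 1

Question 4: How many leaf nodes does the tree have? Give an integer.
Answer: 5

Derivation:
Leaves (nodes with no children): A, B, C, D, F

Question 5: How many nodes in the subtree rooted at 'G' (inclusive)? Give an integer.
Answer: 3

Derivation:
Subtree rooted at G contains: A, D, G
Count = 3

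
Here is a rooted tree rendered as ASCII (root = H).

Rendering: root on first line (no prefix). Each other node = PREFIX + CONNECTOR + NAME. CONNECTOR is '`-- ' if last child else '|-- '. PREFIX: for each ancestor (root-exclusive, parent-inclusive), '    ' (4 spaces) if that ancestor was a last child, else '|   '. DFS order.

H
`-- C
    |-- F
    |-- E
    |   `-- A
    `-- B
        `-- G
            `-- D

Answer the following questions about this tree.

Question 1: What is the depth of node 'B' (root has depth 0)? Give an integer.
Answer: 2

Derivation:
Path from root to B: H -> C -> B
Depth = number of edges = 2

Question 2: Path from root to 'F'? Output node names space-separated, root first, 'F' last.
Walk down from root: H -> C -> F

Answer: H C F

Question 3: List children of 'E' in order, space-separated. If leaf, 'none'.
Node E's children (from adjacency): A

Answer: A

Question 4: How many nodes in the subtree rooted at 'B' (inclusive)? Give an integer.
Answer: 3

Derivation:
Subtree rooted at B contains: B, D, G
Count = 3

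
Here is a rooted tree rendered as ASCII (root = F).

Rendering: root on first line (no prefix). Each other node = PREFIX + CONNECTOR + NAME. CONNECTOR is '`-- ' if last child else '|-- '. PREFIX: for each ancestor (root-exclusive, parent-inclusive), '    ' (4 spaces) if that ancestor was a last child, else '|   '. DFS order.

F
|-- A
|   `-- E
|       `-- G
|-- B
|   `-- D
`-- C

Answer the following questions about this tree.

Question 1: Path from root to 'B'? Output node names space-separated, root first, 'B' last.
Walk down from root: F -> B

Answer: F B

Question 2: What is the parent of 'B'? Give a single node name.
Answer: F

Derivation:
Scan adjacency: B appears as child of F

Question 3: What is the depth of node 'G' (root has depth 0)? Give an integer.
Path from root to G: F -> A -> E -> G
Depth = number of edges = 3

Answer: 3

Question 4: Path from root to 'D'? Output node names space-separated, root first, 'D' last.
Answer: F B D

Derivation:
Walk down from root: F -> B -> D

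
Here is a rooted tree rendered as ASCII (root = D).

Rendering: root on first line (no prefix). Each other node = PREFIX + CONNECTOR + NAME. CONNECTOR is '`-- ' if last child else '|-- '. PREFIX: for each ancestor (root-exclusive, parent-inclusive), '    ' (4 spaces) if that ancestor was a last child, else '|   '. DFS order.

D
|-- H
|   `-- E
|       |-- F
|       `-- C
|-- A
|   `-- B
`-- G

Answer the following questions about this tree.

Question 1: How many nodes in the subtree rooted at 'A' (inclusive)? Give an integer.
Answer: 2

Derivation:
Subtree rooted at A contains: A, B
Count = 2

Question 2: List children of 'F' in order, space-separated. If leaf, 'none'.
Answer: none

Derivation:
Node F's children (from adjacency): (leaf)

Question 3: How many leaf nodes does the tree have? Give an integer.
Answer: 4

Derivation:
Leaves (nodes with no children): B, C, F, G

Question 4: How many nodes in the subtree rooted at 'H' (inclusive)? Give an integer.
Answer: 4

Derivation:
Subtree rooted at H contains: C, E, F, H
Count = 4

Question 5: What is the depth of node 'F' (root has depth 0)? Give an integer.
Answer: 3

Derivation:
Path from root to F: D -> H -> E -> F
Depth = number of edges = 3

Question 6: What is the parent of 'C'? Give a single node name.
Scan adjacency: C appears as child of E

Answer: E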